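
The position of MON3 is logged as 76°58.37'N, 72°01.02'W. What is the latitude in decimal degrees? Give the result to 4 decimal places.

76° + 58.37′/60 = 76 + 0.97283 = 76.9728°

76.9728°N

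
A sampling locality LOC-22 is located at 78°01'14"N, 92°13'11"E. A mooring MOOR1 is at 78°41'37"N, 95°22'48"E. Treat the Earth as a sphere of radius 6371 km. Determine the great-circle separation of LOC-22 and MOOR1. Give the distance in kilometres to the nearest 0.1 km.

LOC-22: φ = +78.02056°, λ = +92.21972°
MOOR1: φ = +78.69361°, λ = +95.38000°
Δφ = 0.6731°,  Δλ = 3.1603°
a = sin²(Δφ/2) + cos φ₁ cos φ₂ sin²(Δλ/2) = 0.000065
c = 2·arcsin(√a) = 0.016179 rad = 0.9270°
d = R·c = 6371 × 0.016179 = 103.1 km

103.1 km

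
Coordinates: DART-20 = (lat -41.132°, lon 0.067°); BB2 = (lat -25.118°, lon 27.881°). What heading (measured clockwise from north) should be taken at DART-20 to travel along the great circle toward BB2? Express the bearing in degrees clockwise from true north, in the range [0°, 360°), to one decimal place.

63.9°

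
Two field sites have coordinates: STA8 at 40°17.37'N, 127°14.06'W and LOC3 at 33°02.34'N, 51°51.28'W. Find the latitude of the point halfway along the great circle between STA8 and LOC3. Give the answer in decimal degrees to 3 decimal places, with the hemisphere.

STA8: φ = +40.28950°, λ = -127.23433°
LOC3: φ = +33.03900°, λ = -51.85467°
Bx = cos φ₂ cos Δλ = 0.211598,  By = cos φ₂ sin Δλ = 0.811155
φₘ = atan2(sin φ₁ + sin φ₂, √((cos φ₁ + Bx)² + By²)) = 43.23088°
λₘ = λ₁ + atan2(By, cos φ₁ + Bx) = -87.45764°

43.231°N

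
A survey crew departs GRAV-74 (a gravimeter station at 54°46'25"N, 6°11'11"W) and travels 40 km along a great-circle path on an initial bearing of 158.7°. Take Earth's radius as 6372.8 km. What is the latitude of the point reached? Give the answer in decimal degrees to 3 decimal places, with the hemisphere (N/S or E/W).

54.438°N

GRAV-74: φ = +54.77361°, λ = -6.18639°
δ = d/R = 40/6372.8 = 0.006277 rad
φ₂ = arcsin(sin φ₁ cos δ + cos φ₁ sin δ cos θ)
   = arcsin(0.81688·0.99998 + 0.57681·0.00628·-0.93169) = 54.43834°
λ₂ = λ₁ + atan2(sin θ sin δ cos φ₁, cos δ − sin φ₁ sin φ₂) = -5.96177°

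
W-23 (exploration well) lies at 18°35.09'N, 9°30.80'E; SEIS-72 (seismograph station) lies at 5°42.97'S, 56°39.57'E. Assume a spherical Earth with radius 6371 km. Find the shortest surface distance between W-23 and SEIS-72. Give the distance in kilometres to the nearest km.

5830 km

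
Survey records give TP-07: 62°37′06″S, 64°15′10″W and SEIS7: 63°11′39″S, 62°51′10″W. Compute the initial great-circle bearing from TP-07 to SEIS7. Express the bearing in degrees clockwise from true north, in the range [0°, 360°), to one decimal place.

132.7°

TP-07: φ = -62.61833°, λ = -64.25278°
SEIS7: φ = -63.19417°, λ = -62.85278°
Δλ = 1.4000°
y = sin Δλ · cos φ₂ = 0.011018
x = cos φ₁ sin φ₂ − sin φ₁ cos φ₂ cos Δλ = -0.010170
θ = atan2(y, x) = 132.7065° → 132.7065° (mod 360°)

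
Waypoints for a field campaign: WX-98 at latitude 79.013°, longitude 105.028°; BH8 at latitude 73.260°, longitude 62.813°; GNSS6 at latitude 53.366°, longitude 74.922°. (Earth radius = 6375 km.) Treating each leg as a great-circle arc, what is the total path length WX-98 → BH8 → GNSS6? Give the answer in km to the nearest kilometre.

WX-98→BH8: c = 0.196657 rad, d = 1253.69 km
BH8→GNSS6: c = 0.358285 rad, d = 2284.06 km
Total = 1253.69 + 2284.06 = 3537.75 km

3538 km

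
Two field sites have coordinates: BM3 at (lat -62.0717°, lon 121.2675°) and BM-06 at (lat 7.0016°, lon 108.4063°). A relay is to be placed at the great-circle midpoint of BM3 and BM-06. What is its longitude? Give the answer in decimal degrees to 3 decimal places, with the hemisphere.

112.521°E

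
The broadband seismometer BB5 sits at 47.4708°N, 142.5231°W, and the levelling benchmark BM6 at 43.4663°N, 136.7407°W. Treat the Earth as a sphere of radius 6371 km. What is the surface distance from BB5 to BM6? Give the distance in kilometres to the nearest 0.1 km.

633.4 km

Δφ = -4.0045°,  Δλ = 5.7824°
a = sin²(Δφ/2) + cos φ₁ cos φ₂ sin²(Δλ/2) = 0.002469
c = 2·arcsin(√a) = 0.099417 rad = 5.6962°
d = R·c = 6371 × 0.099417 = 633.4 km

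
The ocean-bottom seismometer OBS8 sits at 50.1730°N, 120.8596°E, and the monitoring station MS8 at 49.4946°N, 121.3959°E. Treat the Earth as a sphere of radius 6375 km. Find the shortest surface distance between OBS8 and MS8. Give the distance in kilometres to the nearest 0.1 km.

84.7 km

Δφ = -0.6784°,  Δλ = 0.5363°
a = sin²(Δφ/2) + cos φ₁ cos φ₂ sin²(Δλ/2) = 0.000044
c = 2·arcsin(√a) = 0.013291 rad = 0.7615°
d = R·c = 6375 × 0.013291 = 84.7 km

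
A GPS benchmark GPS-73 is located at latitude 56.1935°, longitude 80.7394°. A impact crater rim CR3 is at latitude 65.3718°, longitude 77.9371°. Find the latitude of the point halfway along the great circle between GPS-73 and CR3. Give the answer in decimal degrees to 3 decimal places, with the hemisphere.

60.790°N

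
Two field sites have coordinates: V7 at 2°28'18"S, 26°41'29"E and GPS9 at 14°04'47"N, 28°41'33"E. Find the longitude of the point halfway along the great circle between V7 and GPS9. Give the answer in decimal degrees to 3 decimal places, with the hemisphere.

27.677°E

V7: φ = -2.47167°, λ = +26.69139°
GPS9: φ = +14.07972°, λ = +28.69250°
Bx = cos φ₂ cos Δλ = 0.969367,  By = cos φ₂ sin Δλ = 0.033870
φₘ = atan2(sin φ₁ + sin φ₂, √((cos φ₁ + Bx)² + By²)) = 5.80491°
λₘ = λ₁ + atan2(By, cos φ₁ + Bx) = 27.67715°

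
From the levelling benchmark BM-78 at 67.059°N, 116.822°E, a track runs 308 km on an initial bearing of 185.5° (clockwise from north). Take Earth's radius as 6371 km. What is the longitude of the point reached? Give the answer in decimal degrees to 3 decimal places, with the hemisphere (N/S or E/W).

116.210°E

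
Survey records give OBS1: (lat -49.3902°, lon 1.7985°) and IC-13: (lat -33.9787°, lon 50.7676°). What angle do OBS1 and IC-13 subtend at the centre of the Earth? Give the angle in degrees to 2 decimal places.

38.87°

Δφ = 15.4115°,  Δλ = 48.9691°
a = sin²(Δφ/2) + cos φ₁ cos φ₂ sin²(Δλ/2) = 0.110692
c = 2·arcsin(√a) = 0.678338 rad = 38.8659°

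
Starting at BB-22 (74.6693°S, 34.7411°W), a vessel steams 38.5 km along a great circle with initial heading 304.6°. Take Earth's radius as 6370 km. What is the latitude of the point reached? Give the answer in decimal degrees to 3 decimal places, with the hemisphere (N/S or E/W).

74.470°S

δ = d/R = 38.5/6370 = 0.006044 rad
φ₂ = arcsin(sin φ₁ cos δ + cos φ₁ sin δ cos θ)
   = arcsin(-0.96442·0.99998 + 0.26439·0.00604·0.56784) = -74.47011°
λ₂ = λ₁ + atan2(sin θ sin δ cos φ₁, cos δ − sin φ₁ sin φ₂) = -35.80579°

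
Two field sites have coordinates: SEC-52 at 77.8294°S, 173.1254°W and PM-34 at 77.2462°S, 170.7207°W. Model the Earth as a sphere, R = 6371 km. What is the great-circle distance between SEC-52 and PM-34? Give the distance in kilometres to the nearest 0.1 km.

86.8 km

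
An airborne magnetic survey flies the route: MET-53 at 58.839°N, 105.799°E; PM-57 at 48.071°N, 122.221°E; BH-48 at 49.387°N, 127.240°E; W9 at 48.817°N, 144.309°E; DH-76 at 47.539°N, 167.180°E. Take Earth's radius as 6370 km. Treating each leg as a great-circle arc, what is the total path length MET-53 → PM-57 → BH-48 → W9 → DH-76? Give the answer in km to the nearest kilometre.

4941 km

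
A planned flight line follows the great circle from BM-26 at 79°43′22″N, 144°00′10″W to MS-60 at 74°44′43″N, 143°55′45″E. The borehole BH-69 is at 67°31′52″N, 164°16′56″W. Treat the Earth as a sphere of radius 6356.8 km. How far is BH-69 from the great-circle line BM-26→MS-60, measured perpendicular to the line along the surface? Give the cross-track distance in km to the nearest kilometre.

1424 km

BM-26: φ = +79.72278°, λ = -144.00278°
MS-60: φ = +74.74528°, λ = +143.92917°
BH-69: φ = +67.53111°, λ = -164.28222°
δ₁₃ = central angle BM-26→BH-69 = 0.231950 rad  (haversine)
θ₁₃ = bearing BM-26→BH-69 = 215.187°,  θ₁₂ = bearing BM-26→MS-60 = 290.263°
dₓₜ = R·arcsin(sin δ₁₃ · sin(θ₁₃ − θ₁₂)) = 6356.8·arcsin(0.22988·sin(-75.076°)) = -1423.861 km
|dₓₜ| = 1423.861 km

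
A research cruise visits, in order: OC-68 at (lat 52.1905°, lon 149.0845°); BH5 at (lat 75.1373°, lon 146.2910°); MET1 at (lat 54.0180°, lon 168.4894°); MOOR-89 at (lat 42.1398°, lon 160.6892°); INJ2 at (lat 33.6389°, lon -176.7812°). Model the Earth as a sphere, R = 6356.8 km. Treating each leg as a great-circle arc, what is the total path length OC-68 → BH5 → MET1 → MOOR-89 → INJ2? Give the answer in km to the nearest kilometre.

8696 km

OC-68→BH5: c = 0.400976 rad, d = 2548.93 km
BH5→MET1: c = 0.398453 rad, d = 2532.89 km
MET1→MOOR-89: c = 0.226063 rad, d = 1437.04 km
MOOR-89→INJ2: c = 0.342556 rad, d = 2177.56 km
Total = 2548.93 + 2532.89 + 1437.04 + 2177.56 = 8696.41 km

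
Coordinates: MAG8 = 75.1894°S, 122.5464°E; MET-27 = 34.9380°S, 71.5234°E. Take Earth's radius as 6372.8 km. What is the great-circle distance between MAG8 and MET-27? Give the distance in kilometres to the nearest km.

5197 km

Δφ = 40.2514°,  Δλ = -51.0230°
a = sin²(Δφ/2) + cos φ₁ cos φ₂ sin²(Δλ/2) = 0.157263
c = 2·arcsin(√a) = 0.815542 rad = 46.7271°
d = R·c = 6372.8 × 0.815542 = 5197.3 km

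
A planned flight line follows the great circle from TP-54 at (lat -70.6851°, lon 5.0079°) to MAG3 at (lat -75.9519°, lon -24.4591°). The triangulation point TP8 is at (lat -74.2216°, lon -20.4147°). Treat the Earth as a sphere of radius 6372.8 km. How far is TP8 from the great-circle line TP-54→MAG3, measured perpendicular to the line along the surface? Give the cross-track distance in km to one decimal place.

δ₁₃ = central angle TP-54→TP8 = 0.145824 rad  (haversine)
θ₁₃ = bearing TP-54→TP8 = 233.450°,  θ₁₂ = bearing TP-54→MAG3 = 224.520°
dₓₜ = R·arcsin(sin δ₁₃ · sin(θ₁₃ − θ₁₂)) = 6372.8·arcsin(0.14531·sin(8.931°)) = 143.770 km
|dₓₜ| = 143.770 km

143.8 km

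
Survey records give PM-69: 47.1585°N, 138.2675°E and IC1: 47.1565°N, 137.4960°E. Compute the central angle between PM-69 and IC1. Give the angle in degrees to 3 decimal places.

0.525°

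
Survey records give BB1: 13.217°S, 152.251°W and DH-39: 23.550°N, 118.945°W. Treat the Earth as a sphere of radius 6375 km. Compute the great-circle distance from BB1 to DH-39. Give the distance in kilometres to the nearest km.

Δφ = 36.7670°,  Δλ = 33.3060°
a = sin²(Δφ/2) + cos φ₁ cos φ₂ sin²(Δλ/2) = 0.172753
c = 2·arcsin(√a) = 0.857282 rad = 49.1187°
d = R·c = 6375 × 0.857282 = 5465.2 km

5465 km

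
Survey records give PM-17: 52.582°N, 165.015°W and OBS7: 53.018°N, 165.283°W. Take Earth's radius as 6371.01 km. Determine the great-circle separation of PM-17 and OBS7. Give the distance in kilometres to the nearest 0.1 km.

Δφ = 0.4360°,  Δλ = -0.2680°
a = sin²(Δφ/2) + cos φ₁ cos φ₂ sin²(Δλ/2) = 0.000016
c = 2·arcsin(√a) = 0.008118 rad = 0.4651°
d = R·c = 6371.01 × 0.008118 = 51.7 km

51.7 km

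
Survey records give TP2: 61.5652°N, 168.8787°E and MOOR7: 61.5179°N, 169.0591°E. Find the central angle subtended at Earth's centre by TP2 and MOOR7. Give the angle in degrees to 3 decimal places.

0.098°

Δφ = -0.0473°,  Δλ = 0.1804°
a = sin²(Δφ/2) + cos φ₁ cos φ₂ sin²(Δλ/2) = 0.000001
c = 2·arcsin(√a) = 0.001712 rad = 0.0981°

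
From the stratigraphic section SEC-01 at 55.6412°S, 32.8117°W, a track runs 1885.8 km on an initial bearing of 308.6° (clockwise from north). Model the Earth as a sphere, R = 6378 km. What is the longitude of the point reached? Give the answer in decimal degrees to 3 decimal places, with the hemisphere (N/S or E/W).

51.077°W

δ = d/R = 1885.8/6378 = 0.295673 rad
φ₂ = arcsin(sin φ₁ cos δ + cos φ₁ sin δ cos θ)
   = arcsin(-0.82552·0.95661 + 0.56437·0.29138·0.62388) = -43.40105°
λ₂ = λ₁ + atan2(sin θ sin δ cos φ₁, cos δ − sin φ₁ sin φ₂) = -51.07740°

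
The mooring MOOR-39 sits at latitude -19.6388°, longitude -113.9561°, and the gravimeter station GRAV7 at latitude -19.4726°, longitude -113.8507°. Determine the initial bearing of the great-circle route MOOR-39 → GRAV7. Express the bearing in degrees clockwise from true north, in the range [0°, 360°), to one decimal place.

30.9°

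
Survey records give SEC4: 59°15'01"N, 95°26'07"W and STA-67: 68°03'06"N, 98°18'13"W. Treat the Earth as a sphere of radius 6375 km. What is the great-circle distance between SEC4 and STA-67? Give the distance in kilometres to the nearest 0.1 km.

989.2 km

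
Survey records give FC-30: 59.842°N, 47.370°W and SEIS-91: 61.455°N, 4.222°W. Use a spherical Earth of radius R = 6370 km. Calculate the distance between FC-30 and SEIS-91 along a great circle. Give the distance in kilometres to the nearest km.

2315 km

Δφ = 1.6130°,  Δλ = 43.1480°
a = sin²(Δφ/2) + cos φ₁ cos φ₂ sin²(Δλ/2) = 0.032656
c = 2·arcsin(√a) = 0.363417 rad = 20.8222°
d = R·c = 6370 × 0.363417 = 2315.0 km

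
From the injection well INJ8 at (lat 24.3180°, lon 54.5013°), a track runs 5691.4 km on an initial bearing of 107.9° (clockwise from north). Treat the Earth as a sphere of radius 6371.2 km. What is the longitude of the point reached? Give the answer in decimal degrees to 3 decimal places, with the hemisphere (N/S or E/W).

102.405°E

δ = d/R = 5691.4/6371.2 = 0.893301 rad
φ₂ = arcsin(sin φ₁ cos δ + cos φ₁ sin δ cos θ)
   = arcsin(0.41180·0.62684 + 0.91127·0.77915·-0.30736) = 2.28710°
λ₂ = λ₁ + atan2(sin θ sin δ cos φ₁, cos δ − sin φ₁ sin φ₂) = 102.40519°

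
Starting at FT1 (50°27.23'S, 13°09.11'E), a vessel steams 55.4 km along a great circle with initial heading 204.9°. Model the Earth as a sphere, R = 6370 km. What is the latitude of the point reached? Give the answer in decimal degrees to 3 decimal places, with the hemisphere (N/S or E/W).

FT1: φ = -50.45383°, λ = +13.15183°
δ = d/R = 55.4/6370 = 0.008697 rad
φ₂ = arcsin(sin φ₁ cos δ + cos φ₁ sin δ cos θ)
   = arcsin(-0.77111·0.99996 + 0.63670·0.00870·-0.90704) = -50.90534°
λ₂ = λ₁ + atan2(sin θ sin δ cos φ₁, cos δ − sin φ₁ sin φ₂) = 12.81913°

50.905°S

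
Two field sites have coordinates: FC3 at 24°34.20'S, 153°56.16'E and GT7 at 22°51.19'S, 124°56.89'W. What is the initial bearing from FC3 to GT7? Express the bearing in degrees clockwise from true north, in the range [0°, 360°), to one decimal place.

FC3: φ = -24.57000°, λ = +153.93600°
GT7: φ = -22.85317°, λ = -124.94817°
Δλ = 81.1158°
y = sin Δλ · cos φ₂ = 0.910448
x = cos φ₁ sin φ₂ − sin φ₁ cos φ₂ cos Δλ = -0.294030
θ = atan2(y, x) = 107.8979° → 107.8979° (mod 360°)

107.9°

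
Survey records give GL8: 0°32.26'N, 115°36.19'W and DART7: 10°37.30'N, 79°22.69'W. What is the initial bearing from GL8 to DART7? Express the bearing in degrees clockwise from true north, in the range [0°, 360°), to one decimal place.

GL8: φ = +0.53767°, λ = -115.60317°
DART7: φ = +10.62167°, λ = -79.37817°
Δλ = 36.2250°
y = sin Δλ · cos φ₂ = 0.580832
x = cos φ₁ sin φ₂ − sin φ₁ cos φ₂ cos Δλ = 0.176875
θ = atan2(y, x) = 73.0635° → 73.0635° (mod 360°)

73.1°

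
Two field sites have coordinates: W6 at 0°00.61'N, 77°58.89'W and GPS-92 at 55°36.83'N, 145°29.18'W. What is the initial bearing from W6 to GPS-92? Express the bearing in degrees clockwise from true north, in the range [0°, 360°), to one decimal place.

327.7°

W6: φ = +0.01017°, λ = -77.98150°
GPS-92: φ = +55.61383°, λ = -145.48633°
Δλ = -67.5048°
y = sin Δλ · cos φ₂ = -0.521796
x = cos φ₁ sin φ₂ − sin φ₁ cos φ₂ cos Δλ = 0.825212
θ = atan2(y, x) = -32.3059° → 327.6941° (mod 360°)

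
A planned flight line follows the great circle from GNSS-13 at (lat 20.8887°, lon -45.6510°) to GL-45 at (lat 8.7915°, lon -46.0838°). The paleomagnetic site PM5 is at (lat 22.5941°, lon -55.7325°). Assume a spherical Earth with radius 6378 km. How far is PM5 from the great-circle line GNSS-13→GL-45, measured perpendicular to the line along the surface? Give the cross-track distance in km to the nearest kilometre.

δ₁₃ = central angle GNSS-13→PM5 = 0.166090 rad  (haversine)
θ₁₃ = bearing GNSS-13→PM5 = 282.166°,  θ₁₂ = bearing GNSS-13→GL-45 = 182.040°
dₓₜ = R·arcsin(sin δ₁₃ · sin(θ₁₃ − θ₁₂)) = 6378·arcsin(0.16533·sin(100.126°)) = 1042.669 km
|dₓₜ| = 1042.669 km

1043 km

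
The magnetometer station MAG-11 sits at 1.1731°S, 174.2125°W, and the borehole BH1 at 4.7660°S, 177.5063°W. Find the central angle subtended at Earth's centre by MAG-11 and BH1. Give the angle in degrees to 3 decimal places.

Δφ = -3.5929°,  Δλ = -3.2938°
a = sin²(Δφ/2) + cos φ₁ cos φ₂ sin²(Δλ/2) = 0.001806
c = 2·arcsin(√a) = 0.085013 rad = 4.8709°

4.871°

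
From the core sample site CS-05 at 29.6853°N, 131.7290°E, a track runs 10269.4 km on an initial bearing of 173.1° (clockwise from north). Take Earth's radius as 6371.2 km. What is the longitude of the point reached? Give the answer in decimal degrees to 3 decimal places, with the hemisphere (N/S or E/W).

146.490°E

δ = d/R = 10269.4/6371.2 = 1.611847 rad
φ₂ = arcsin(sin φ₁ cos δ + cos φ₁ sin δ cos θ)
   = arcsin(0.49524·-0.04104 + 0.86876·0.99916·-0.99276) = -61.89235°
λ₂ = λ₁ + atan2(sin θ sin δ cos φ₁, cos δ − sin φ₁ sin φ₂) = 146.48970°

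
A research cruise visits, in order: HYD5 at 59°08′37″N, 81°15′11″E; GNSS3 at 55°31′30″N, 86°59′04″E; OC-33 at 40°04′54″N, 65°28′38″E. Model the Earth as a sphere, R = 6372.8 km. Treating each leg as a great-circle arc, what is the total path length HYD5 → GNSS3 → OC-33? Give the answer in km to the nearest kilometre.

HYD5: φ = +59.14361°, λ = +81.25306°
GNSS3: φ = +55.52500°, λ = +86.98444°
OC-33: φ = +40.08167°, λ = +65.47722°
HYD5→GNSS3: c = 0.083030 rad, d = 529.13 km
GNSS3→OC-33: c = 0.366078 rad, d = 2332.94 km
Total = 529.13 + 2332.94 = 2862.08 km

2862 km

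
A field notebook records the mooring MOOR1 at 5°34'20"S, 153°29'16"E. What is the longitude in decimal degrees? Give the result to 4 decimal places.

153° + 29′/60 + 16″/3600 = 153 + 0.48333 + 0.00444 = 153.4878°

153.4878°E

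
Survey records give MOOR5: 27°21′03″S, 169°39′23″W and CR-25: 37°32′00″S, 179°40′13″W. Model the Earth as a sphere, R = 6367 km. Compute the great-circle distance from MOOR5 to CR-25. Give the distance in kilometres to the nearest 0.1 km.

MOOR5: φ = -27.35083°, λ = -169.65639°
CR-25: φ = -37.53333°, λ = -179.67028°
Δφ = -10.1825°,  Δλ = -10.0139°
a = sin²(Δφ/2) + cos φ₁ cos φ₂ sin²(Δλ/2) = 0.013240
c = 2·arcsin(√a) = 0.230644 rad = 13.2149°
d = R·c = 6367 × 0.230644 = 1468.5 km

1468.5 km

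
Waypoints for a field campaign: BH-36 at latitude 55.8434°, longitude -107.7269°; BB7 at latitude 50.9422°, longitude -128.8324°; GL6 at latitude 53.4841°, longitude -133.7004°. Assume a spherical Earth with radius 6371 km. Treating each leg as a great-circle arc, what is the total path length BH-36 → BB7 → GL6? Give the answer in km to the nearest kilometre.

BH-36→BB7: c = 0.234581 rad, d = 1494.51 km
BB7→GL6: c = 0.068371 rad, d = 435.59 km
Total = 1494.51 + 435.59 = 1930.11 km

1930 km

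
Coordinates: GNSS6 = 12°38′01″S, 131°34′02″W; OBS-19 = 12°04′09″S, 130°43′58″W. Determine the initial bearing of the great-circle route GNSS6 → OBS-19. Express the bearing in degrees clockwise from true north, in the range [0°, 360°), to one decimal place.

55.4°

GNSS6: φ = -12.63361°, λ = -131.56722°
OBS-19: φ = -12.06917°, λ = -130.73278°
Δλ = 0.8344°
y = sin Δλ · cos φ₂ = 0.014241
x = cos φ₁ sin φ₂ − sin φ₁ cos φ₂ cos Δλ = 0.009829
θ = atan2(y, x) = 55.3888° → 55.3888° (mod 360°)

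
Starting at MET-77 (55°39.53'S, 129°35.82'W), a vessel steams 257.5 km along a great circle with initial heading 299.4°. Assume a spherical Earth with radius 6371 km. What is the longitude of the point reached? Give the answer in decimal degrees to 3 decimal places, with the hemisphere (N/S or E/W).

MET-77: φ = -55.65883°, λ = -129.59700°
δ = d/R = 257.5/6371 = 0.040418 rad
φ₂ = arcsin(sin φ₁ cos δ + cos φ₁ sin δ cos θ)
   = arcsin(-0.82569·0.99918 + 0.56412·0.04041·0.49090) = -54.47176°
λ₂ = λ₁ + atan2(sin θ sin δ cos φ₁, cos δ − sin φ₁ sin φ₂) = -133.07005°

133.070°W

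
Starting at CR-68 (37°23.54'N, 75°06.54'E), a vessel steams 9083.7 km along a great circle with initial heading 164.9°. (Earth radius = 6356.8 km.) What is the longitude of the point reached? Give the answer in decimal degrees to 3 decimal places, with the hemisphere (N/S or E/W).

95.529°E

CR-68: φ = +37.39233°, λ = +75.10900°
δ = d/R = 9083.7/6356.8 = 1.428974 rad
φ₂ = arcsin(sin φ₁ cos δ + cos φ₁ sin δ cos θ)
   = arcsin(0.60727·0.14135 + 0.79450·0.98996·-0.96547) = -42.33984°
λ₂ = λ₁ + atan2(sin θ sin δ cos φ₁, cos δ − sin φ₁ sin φ₂) = 95.52864°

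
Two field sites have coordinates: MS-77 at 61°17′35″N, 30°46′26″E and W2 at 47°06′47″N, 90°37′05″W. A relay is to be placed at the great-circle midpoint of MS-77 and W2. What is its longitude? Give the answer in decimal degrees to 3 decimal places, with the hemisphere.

47.004°W

MS-77: φ = +61.29306°, λ = +30.77389°
W2: φ = +47.11306°, λ = -90.61806°
Bx = cos φ₂ cos Δλ = -0.354493,  By = cos φ₂ sin Δλ = -0.580937
φₘ = atan2(sin φ₁ + sin φ₂, √((cos φ₁ + Bx)² + By²)) = 69.73345°
λₘ = λ₁ + atan2(By, cos φ₁ + Bx) = -47.00413°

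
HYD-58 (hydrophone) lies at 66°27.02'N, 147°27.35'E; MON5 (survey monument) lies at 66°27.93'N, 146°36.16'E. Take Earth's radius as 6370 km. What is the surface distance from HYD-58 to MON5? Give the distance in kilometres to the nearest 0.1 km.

HYD-58: φ = +66.45033°, λ = +147.45583°
MON5: φ = +66.46550°, λ = +146.60267°
Δφ = 0.0152°,  Δλ = -0.8532°
a = sin²(Δφ/2) + cos φ₁ cos φ₂ sin²(Δλ/2) = 0.000009
c = 2·arcsin(√a) = 0.005953 rad = 0.3411°
d = R·c = 6370 × 0.005953 = 37.9 km

37.9 km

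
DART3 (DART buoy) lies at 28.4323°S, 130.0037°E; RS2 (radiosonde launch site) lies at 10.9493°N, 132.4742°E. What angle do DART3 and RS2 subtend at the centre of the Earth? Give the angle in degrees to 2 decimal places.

39.45°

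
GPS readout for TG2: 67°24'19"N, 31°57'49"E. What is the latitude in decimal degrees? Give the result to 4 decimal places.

67.4053°N

67° + 24′/60 + 19″/3600 = 67 + 0.40000 + 0.00528 = 67.4053°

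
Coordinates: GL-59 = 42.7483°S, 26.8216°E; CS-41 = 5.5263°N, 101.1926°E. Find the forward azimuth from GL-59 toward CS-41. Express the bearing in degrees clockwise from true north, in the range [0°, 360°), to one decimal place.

75.2°

Δλ = 74.3710°
y = sin Δλ · cos φ₂ = 0.958550
x = cos φ₁ sin φ₂ − sin φ₁ cos φ₂ cos Δλ = 0.252737
θ = atan2(y, x) = 75.2292° → 75.2292° (mod 360°)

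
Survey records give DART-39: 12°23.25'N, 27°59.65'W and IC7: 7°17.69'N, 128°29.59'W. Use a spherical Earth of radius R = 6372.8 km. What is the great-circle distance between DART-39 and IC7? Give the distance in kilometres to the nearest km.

10965 km

DART-39: φ = +12.38750°, λ = -27.99417°
IC7: φ = +7.29483°, λ = -128.49317°
Δφ = -5.0927°,  Δλ = -100.4990°
a = sin²(Δφ/2) + cos φ₁ cos φ₂ sin²(Δλ/2) = 0.574648
c = 2·arcsin(√a) = 1.720653 rad = 98.5862°
d = R·c = 6372.8 × 1.720653 = 10965.4 km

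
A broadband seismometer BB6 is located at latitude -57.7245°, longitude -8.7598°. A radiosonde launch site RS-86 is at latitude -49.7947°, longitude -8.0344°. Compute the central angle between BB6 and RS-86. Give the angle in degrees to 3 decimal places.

7.941°

Δφ = 7.9298°,  Δλ = 0.7254°
a = sin²(Δφ/2) + cos φ₁ cos φ₂ sin²(Δλ/2) = 0.004795
c = 2·arcsin(√a) = 0.138601 rad = 7.9413°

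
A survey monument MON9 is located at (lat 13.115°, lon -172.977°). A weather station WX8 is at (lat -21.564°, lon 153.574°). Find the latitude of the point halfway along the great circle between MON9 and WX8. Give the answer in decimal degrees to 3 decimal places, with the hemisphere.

4.410°S

Bx = cos φ₂ cos Δλ = 0.775977,  By = cos φ₂ sin Δλ = -0.512615
φₘ = atan2(sin φ₁ + sin φ₂, √((cos φ₁ + Bx)² + By²)) = -4.41027°
λₘ = λ₁ + atan2(By, cos φ₁ + Bx) = 170.69554°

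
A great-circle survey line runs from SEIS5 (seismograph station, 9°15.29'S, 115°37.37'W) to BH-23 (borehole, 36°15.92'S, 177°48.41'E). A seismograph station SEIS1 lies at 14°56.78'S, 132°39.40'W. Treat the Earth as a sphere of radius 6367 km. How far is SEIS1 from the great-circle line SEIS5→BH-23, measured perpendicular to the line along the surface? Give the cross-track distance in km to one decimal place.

SEIS5: φ = -9.25483°, λ = -115.62283°
BH-23: φ = -36.26533°, λ = +177.80683°
SEIS1: φ = -14.94633°, λ = -132.65667°
δ₁₃ = central angle SEIS5→SEIS1 = 0.307021 rad  (haversine)
θ₁₃ = bearing SEIS5→SEIS1 = 249.470°,  θ₁₂ = bearing SEIS5→BH-23 = 234.266°
dₓₜ = R·arcsin(sin δ₁₃ · sin(θ₁₃ − θ₁₂)) = 6367·arcsin(0.30222·sin(15.204°)) = 505.159 km
|dₓₜ| = 505.159 km

505.2 km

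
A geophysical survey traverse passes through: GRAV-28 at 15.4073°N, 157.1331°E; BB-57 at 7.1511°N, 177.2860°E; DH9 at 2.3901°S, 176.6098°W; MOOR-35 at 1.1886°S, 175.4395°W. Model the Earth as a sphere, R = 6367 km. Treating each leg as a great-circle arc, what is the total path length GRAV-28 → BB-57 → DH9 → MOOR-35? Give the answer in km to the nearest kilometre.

GRAV-28→BB-57: c = 0.373457 rad, d = 2377.80 km
BB-57→DH9: c = 0.197573 rad, d = 1257.95 km
DH9→MOOR-35: c = 0.029267 rad, d = 186.34 km
Total = 2377.80 + 1257.95 + 186.34 = 3822.09 km

3822 km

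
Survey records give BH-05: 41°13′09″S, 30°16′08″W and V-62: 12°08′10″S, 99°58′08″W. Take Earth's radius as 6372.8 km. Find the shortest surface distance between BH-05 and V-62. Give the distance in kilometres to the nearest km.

BH-05: φ = -41.21917°, λ = -30.26889°
V-62: φ = -12.13611°, λ = -99.96889°
Δφ = 29.0831°,  Δλ = -69.7000°
a = sin²(Δφ/2) + cos φ₁ cos φ₂ sin²(Δλ/2) = 0.303168
c = 2·arcsin(√a) = 1.166183 rad = 66.8174°
d = R·c = 6372.8 × 1.166183 = 7431.9 km

7432 km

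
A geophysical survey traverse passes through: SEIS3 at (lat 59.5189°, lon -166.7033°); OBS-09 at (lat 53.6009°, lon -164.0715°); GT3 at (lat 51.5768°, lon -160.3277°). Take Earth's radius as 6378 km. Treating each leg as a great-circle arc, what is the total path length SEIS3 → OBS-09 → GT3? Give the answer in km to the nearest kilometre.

1017 km

SEIS3→OBS-09: c = 0.106323 rad, d = 678.13 km
OBS-09→GT3: c = 0.053127 rad, d = 338.85 km
Total = 678.13 + 338.85 = 1016.98 km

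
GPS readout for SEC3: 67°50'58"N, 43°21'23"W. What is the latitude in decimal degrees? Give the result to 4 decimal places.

67.8494°N

67° + 50′/60 + 58″/3600 = 67 + 0.83333 + 0.01611 = 67.8494°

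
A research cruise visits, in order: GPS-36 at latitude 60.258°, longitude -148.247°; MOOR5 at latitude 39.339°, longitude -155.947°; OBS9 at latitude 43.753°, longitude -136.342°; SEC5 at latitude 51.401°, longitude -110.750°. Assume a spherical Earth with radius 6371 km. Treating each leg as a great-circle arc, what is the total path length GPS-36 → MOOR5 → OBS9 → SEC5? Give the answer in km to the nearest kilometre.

6172 km

GPS-36→MOOR5: c = 0.374675 rad, d = 2387.06 km
MOOR5→OBS9: c = 0.266693 rad, d = 1699.10 km
OBS9→SEC5: c = 0.327362 rad, d = 2085.62 km
Total = 2387.06 + 1699.10 + 2085.62 = 6171.78 km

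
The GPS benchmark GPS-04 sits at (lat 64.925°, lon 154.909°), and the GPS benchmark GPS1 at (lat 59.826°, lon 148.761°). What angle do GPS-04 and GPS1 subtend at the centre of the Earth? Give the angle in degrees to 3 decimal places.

5.836°

Δφ = -5.0990°,  Δλ = -6.1480°
a = sin²(Δφ/2) + cos φ₁ cos φ₂ sin²(Δλ/2) = 0.002591
c = 2·arcsin(√a) = 0.101853 rad = 5.8357°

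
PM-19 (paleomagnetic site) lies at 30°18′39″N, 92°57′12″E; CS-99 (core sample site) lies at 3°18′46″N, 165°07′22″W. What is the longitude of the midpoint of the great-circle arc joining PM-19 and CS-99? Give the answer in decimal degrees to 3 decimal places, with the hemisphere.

PM-19: φ = +30.31083°, λ = +92.95333°
CS-99: φ = +3.31278°, λ = -165.12278°
Bx = cos φ₂ cos Δλ = -0.206267,  By = cos φ₂ sin Δλ = 0.976788
φₘ = atan2(sin φ₁ + sin φ₂, √((cos φ₁ + Bx)² + By²)) = 25.53886°
λₘ = λ₁ + atan2(By, cos φ₁ + Bx) = 149.02671°

149.027°E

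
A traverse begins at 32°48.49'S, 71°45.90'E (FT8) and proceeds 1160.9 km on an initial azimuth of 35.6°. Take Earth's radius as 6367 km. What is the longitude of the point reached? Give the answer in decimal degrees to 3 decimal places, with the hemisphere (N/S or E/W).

78.407°E

FT8: φ = -32.80817°, λ = +71.76500°
δ = d/R = 1160.9/6367 = 0.182331 rad
φ₂ = arcsin(sin φ₁ cos δ + cos φ₁ sin δ cos θ)
   = arcsin(-0.54183·0.98342 + 0.84049·0.18132·0.81310) = -24.13767°
λ₂ = λ₁ + atan2(sin θ sin δ cos φ₁, cos δ − sin φ₁ sin φ₂) = 78.40698°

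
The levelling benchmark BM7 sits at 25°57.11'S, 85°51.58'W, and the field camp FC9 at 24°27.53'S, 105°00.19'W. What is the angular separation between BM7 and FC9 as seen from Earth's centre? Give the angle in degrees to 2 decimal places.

BM7: φ = -25.95183°, λ = -85.85967°
FC9: φ = -24.45883°, λ = -105.00317°
Δφ = 1.4930°,  Δλ = -19.1435°
a = sin²(Δφ/2) + cos φ₁ cos φ₂ sin²(Δλ/2) = 0.022800
c = 2·arcsin(√a) = 0.303155 rad = 17.3695°

17.37°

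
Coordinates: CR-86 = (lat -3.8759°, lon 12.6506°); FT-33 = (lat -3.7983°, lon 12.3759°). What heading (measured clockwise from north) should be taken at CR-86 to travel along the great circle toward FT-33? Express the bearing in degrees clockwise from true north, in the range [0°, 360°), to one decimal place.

285.8°

Δλ = -0.2747°
y = sin Δλ · cos φ₂ = -0.004784
x = cos φ₁ sin φ₂ − sin φ₁ cos φ₂ cos Δλ = 0.001354
θ = atan2(y, x) = -74.2011° → 285.7989° (mod 360°)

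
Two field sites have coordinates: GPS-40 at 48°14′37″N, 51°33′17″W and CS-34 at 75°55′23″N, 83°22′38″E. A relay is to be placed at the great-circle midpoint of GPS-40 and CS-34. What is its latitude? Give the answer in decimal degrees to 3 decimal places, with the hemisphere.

GPS-40: φ = +48.24361°, λ = -51.55472°
CS-34: φ = +75.92306°, λ = +83.37722°
Bx = cos φ₂ cos Δλ = -0.171781,  By = cos φ₂ sin Δλ = 0.172190
φₘ = atan2(sin φ₁ + sin φ₂, √((cos φ₁ + Bx)² + By²)) = 73.03961°
λₘ = λ₁ + atan2(By, cos φ₁ + Bx) = -32.34468°

73.040°N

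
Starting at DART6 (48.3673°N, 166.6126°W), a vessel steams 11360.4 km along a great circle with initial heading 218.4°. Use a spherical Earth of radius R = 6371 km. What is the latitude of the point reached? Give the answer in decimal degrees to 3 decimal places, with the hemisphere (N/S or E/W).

41.796°S

δ = d/R = 11360.4/6371 = 1.783142 rad
φ₂ = arcsin(sin φ₁ cos δ + cos φ₁ sin δ cos θ)
   = arcsin(0.74742·-0.21075 + 0.66435·0.97754·-0.78369) = -41.79568°
λ₂ = λ₁ + atan2(sin θ sin δ cos φ₁, cos δ − sin φ₁ sin φ₂) = 138.85407°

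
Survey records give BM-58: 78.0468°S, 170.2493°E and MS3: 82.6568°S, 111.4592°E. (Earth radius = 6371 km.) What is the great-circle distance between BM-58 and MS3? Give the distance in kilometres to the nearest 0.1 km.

Δφ = -4.6100°,  Δλ = -58.7901°
a = sin²(Δφ/2) + cos φ₁ cos φ₂ sin²(Δλ/2) = 0.007995
c = 2·arcsin(√a) = 0.179068 rad = 10.2598°
d = R·c = 6371 × 0.179068 = 1140.8 km

1140.8 km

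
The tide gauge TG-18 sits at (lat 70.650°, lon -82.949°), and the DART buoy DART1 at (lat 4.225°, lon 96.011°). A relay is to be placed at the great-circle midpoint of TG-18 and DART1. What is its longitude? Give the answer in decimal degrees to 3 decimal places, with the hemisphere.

Bx = cos φ₂ cos Δλ = -0.997118,  By = cos φ₂ sin Δλ = 0.018101
φₘ = atan2(sin φ₁ + sin φ₂, √((cos φ₁ + Bx)² + By²)) = 56.78428°
λₘ = λ₁ + atan2(By, cos φ₁ + Bx) = 95.49364°

95.494°E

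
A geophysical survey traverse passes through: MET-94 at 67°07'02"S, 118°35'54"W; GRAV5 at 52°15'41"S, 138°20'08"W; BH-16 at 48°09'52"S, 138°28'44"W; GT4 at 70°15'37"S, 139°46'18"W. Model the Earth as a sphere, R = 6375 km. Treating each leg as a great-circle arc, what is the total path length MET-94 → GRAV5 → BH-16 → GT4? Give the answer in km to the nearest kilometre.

4886 km

MET-94: φ = -67.11722°, λ = -118.59833°
GRAV5: φ = -52.26139°, λ = -138.33556°
BH-16: φ = -48.16444°, λ = -138.47889°
GT4: φ = -70.26028°, λ = -139.77167°
MET-94→GRAV5: c = 0.309152 rad, d = 1970.84 km
GRAV5→BH-16: c = 0.071523 rad, d = 455.96 km
BH-16→GT4: c = 0.385797 rad, d = 2459.46 km
Total = 1970.84 + 455.96 + 2459.46 = 4886.26 km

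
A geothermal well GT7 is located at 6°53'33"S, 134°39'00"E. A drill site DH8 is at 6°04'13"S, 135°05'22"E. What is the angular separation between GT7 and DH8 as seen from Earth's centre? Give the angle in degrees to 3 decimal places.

GT7: φ = -6.89250°, λ = +134.65000°
DH8: φ = -6.07028°, λ = +135.08944°
Δφ = 0.8222°,  Δλ = 0.4394°
a = sin²(Δφ/2) + cos φ₁ cos φ₂ sin²(Δλ/2) = 0.000066
c = 2·arcsin(√a) = 0.016248 rad = 0.9310°

0.931°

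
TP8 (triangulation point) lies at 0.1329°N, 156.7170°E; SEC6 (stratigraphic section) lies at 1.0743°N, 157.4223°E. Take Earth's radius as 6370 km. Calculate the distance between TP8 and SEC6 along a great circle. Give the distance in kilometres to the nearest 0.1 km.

Δφ = 0.9414°,  Δλ = 0.7053°
a = sin²(Δφ/2) + cos φ₁ cos φ₂ sin²(Δλ/2) = 0.000105
c = 2·arcsin(√a) = 0.020530 rad = 1.1763°
d = R·c = 6370 × 0.020530 = 130.8 km

130.8 km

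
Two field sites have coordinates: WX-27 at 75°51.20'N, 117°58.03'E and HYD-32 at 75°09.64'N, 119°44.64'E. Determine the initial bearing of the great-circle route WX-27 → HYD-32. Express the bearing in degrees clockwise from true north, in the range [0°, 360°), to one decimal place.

146.4°

WX-27: φ = +75.85333°, λ = +117.96717°
HYD-32: φ = +75.16067°, λ = +119.74400°
Δλ = 1.7768°
y = sin Δλ · cos φ₂ = 0.007941
x = cos φ₁ sin φ₂ − sin φ₁ cos φ₂ cos Δλ = -0.011970
θ = atan2(y, x) = 146.4382° → 146.4382° (mod 360°)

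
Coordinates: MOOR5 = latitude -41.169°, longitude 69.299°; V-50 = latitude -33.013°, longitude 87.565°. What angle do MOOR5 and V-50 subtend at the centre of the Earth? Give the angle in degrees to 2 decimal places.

16.65°

Δφ = 8.1560°,  Δλ = 18.2660°
a = sin²(Δφ/2) + cos φ₁ cos φ₂ sin²(Δλ/2) = 0.020961
c = 2·arcsin(√a) = 0.290577 rad = 16.6489°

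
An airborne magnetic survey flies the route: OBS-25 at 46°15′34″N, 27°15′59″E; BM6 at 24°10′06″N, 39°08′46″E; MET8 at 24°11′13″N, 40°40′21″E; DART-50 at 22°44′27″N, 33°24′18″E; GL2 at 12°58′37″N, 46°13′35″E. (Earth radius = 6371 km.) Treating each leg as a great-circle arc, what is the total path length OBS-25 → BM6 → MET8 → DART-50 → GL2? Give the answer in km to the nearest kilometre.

OBS-25: φ = +46.25944°, λ = +27.26639°
BM6: φ = +24.16833°, λ = +39.14611°
MET8: φ = +24.18694°, λ = +40.67250°
DART-50: φ = +22.74083°, λ = +33.40500°
GL2: φ = +12.97694°, λ = +46.22639°
OBS-25→BM6: c = 0.420030 rad, d = 2676.01 km
BM6→MET8: c = 0.024306 rad, d = 154.85 km
MET8→DART-50: c = 0.119043 rad, d = 758.42 km
DART-50→GL2: c = 0.272478 rad, d = 1735.95 km
Total = 2676.01 + 154.85 + 758.42 + 1735.95 = 5325.24 km

5325 km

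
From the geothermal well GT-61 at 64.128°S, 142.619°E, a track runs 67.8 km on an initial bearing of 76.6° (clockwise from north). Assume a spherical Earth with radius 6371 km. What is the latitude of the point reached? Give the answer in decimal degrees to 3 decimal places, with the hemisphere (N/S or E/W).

δ = d/R = 67.8/6371 = 0.010642 rad
φ₂ = arcsin(sin φ₁ cos δ + cos φ₁ sin δ cos θ)
   = arcsin(-0.89977·0.99994 + 0.43636·0.01064·0.23175) = -63.98040°
λ₂ = λ₁ + atan2(sin θ sin δ cos φ₁, cos δ − sin φ₁ sin φ₂) = 143.97121°

63.980°S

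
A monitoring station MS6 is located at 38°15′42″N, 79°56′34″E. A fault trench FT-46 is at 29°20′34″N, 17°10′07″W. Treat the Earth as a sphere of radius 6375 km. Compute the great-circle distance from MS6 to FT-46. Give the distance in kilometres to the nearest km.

MS6: φ = +38.26167°, λ = +79.94278°
FT-46: φ = +29.34278°, λ = -17.16861°
Δφ = -8.9189°,  Δλ = -97.1114°
a = sin²(Δφ/2) + cos φ₁ cos φ₂ sin²(Δλ/2) = 0.390640
c = 2·arcsin(√a) = 1.350293 rad = 77.3661°
d = R·c = 6375 × 1.350293 = 8608.1 km

8608 km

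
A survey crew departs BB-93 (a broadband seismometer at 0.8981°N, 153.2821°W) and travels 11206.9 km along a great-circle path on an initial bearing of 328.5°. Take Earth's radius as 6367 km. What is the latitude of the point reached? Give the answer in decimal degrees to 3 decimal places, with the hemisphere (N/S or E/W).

56.548°N

δ = d/R = 11206.9/6367 = 1.760154 rad
φ₂ = arcsin(sin φ₁ cos δ + cos φ₁ sin δ cos θ)
   = arcsin(0.01567·-0.18823 + 0.99988·0.98213·0.85264) = 56.54784°
λ₂ = λ₁ + atan2(sin θ sin δ cos φ₁, cos δ − sin φ₁ sin φ₂) = 95.29607°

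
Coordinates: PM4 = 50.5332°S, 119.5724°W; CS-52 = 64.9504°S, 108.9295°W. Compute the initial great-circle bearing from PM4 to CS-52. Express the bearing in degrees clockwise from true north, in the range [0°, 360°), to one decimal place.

162.9°

Δλ = 10.6429°
y = sin Δλ · cos φ₂ = 0.078197
x = cos φ₁ sin φ₂ − sin φ₁ cos φ₂ cos Δλ = -0.254604
θ = atan2(y, x) = 162.9266° → 162.9266° (mod 360°)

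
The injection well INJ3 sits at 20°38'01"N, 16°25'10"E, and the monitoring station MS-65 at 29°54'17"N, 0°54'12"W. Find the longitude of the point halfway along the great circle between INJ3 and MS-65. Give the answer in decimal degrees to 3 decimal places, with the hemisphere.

INJ3: φ = +20.63361°, λ = +16.41944°
MS-65: φ = +29.90472°, λ = -0.90333°
Bx = cos φ₂ cos Δλ = 0.827537,  By = cos φ₂ sin Δλ = -0.258110
φₘ = atan2(sin φ₁ + sin φ₂, √((cos φ₁ + Bx)² + By²)) = 25.52340°
λₘ = λ₁ + atan2(By, cos φ₁ + Bx) = 8.09211°

8.092°E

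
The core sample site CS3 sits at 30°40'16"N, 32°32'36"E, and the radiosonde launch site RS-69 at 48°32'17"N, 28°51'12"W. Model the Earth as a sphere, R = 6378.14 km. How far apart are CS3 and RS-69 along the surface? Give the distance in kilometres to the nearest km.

CS3: φ = +30.67111°, λ = +32.54333°
RS-69: φ = +48.53806°, λ = -28.85333°
Δφ = 17.8669°,  Δλ = -61.3967°
a = sin²(Δφ/2) + cos φ₁ cos φ₂ sin²(Δλ/2) = 0.172542
c = 2·arcsin(√a) = 0.856724 rad = 49.0867°
d = R·c = 6378.14 × 0.856724 = 5464.3 km

5464 km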